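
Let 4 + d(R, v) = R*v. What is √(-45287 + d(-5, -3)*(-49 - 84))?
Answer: 5*I*√1870 ≈ 216.22*I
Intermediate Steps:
d(R, v) = -4 + R*v
√(-45287 + d(-5, -3)*(-49 - 84)) = √(-45287 + (-4 - 5*(-3))*(-49 - 84)) = √(-45287 + (-4 + 15)*(-133)) = √(-45287 + 11*(-133)) = √(-45287 - 1463) = √(-46750) = 5*I*√1870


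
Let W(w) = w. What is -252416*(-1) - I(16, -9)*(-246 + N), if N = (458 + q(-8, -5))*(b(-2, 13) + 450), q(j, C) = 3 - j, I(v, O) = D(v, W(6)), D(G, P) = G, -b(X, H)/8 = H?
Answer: -2340032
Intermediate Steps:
b(X, H) = -8*H
I(v, O) = v
N = 162274 (N = (458 + (3 - 1*(-8)))*(-8*13 + 450) = (458 + (3 + 8))*(-104 + 450) = (458 + 11)*346 = 469*346 = 162274)
-252416*(-1) - I(16, -9)*(-246 + N) = -252416*(-1) - 16*(-246 + 162274) = 252416 - 16*162028 = 252416 - 1*2592448 = 252416 - 2592448 = -2340032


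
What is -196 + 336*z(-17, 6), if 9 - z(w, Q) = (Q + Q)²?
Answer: -45556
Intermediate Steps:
z(w, Q) = 9 - 4*Q² (z(w, Q) = 9 - (Q + Q)² = 9 - (2*Q)² = 9 - 4*Q²)
-196 + 336*z(-17, 6) = -196 + 336*(9 - 4*6²) = -196 + 336*(9 - 4*36) = -196 + 336*(9 - 144) = -196 + 336*(-135) = -196 - 45360 = -45556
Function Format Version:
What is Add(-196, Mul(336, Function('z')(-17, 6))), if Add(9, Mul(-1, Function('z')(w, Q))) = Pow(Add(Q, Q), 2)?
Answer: -45556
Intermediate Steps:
Function('z')(w, Q) = Add(9, Mul(-4, Pow(Q, 2))) (Function('z')(w, Q) = Add(9, Mul(-1, Pow(Add(Q, Q), 2))) = Add(9, Mul(-1, Pow(Mul(2, Q), 2))) = Add(9, Mul(-1, Mul(4, Pow(Q, 2)))) = Add(9, Mul(-4, Pow(Q, 2))))
Add(-196, Mul(336, Function('z')(-17, 6))) = Add(-196, Mul(336, Add(9, Mul(-4, Pow(6, 2))))) = Add(-196, Mul(336, Add(9, Mul(-4, 36)))) = Add(-196, Mul(336, Add(9, -144))) = Add(-196, Mul(336, -135)) = Add(-196, -45360) = -45556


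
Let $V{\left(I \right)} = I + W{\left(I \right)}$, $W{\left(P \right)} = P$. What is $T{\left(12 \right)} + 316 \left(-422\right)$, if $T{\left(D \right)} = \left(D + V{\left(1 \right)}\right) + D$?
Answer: $-133326$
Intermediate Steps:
$V{\left(I \right)} = 2 I$ ($V{\left(I \right)} = I + I = 2 I$)
$T{\left(D \right)} = 2 + 2 D$ ($T{\left(D \right)} = \left(D + 2 \cdot 1\right) + D = \left(D + 2\right) + D = \left(2 + D\right) + D = 2 + 2 D$)
$T{\left(12 \right)} + 316 \left(-422\right) = \left(2 + 2 \cdot 12\right) + 316 \left(-422\right) = \left(2 + 24\right) - 133352 = 26 - 133352 = -133326$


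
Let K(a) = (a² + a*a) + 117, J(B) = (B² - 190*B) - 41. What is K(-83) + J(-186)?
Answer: 83790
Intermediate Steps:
J(B) = -41 + B² - 190*B
K(a) = 117 + 2*a² (K(a) = (a² + a²) + 117 = 2*a² + 117 = 117 + 2*a²)
K(-83) + J(-186) = (117 + 2*(-83)²) + (-41 + (-186)² - 190*(-186)) = (117 + 2*6889) + (-41 + 34596 + 35340) = (117 + 13778) + 69895 = 13895 + 69895 = 83790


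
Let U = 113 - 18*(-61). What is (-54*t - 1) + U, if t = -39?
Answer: 3316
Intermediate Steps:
U = 1211 (U = 113 + 1098 = 1211)
(-54*t - 1) + U = (-54*(-39) - 1) + 1211 = (2106 - 1) + 1211 = 2105 + 1211 = 3316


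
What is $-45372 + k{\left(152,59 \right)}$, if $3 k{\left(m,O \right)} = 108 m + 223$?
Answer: $- \frac{119477}{3} \approx -39826.0$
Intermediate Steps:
$k{\left(m,O \right)} = \frac{223}{3} + 36 m$ ($k{\left(m,O \right)} = \frac{108 m + 223}{3} = \frac{223 + 108 m}{3} = \frac{223}{3} + 36 m$)
$-45372 + k{\left(152,59 \right)} = -45372 + \left(\frac{223}{3} + 36 \cdot 152\right) = -45372 + \left(\frac{223}{3} + 5472\right) = -45372 + \frac{16639}{3} = - \frac{119477}{3}$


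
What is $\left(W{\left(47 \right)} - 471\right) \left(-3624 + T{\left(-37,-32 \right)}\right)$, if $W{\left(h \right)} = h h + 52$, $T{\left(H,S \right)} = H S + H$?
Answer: $-4433830$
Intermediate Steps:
$T{\left(H,S \right)} = H + H S$
$W{\left(h \right)} = 52 + h^{2}$ ($W{\left(h \right)} = h^{2} + 52 = 52 + h^{2}$)
$\left(W{\left(47 \right)} - 471\right) \left(-3624 + T{\left(-37,-32 \right)}\right) = \left(\left(52 + 47^{2}\right) - 471\right) \left(-3624 - 37 \left(1 - 32\right)\right) = \left(\left(52 + 2209\right) - 471\right) \left(-3624 - -1147\right) = \left(2261 - 471\right) \left(-3624 + 1147\right) = 1790 \left(-2477\right) = -4433830$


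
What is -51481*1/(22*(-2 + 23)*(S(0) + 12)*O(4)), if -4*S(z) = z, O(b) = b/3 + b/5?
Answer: -257405/59136 ≈ -4.3528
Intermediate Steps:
O(b) = 8*b/15 (O(b) = b*(⅓) + b*(⅕) = b/3 + b/5 = 8*b/15)
S(z) = -z/4
-51481*1/(22*(-2 + 23)*(S(0) + 12)*O(4)) = -51481*15/(704*(-2 + 23)*(-¼*0 + 12)) = -51481*5/(4928*(0 + 12)) = -51481/(704*(12*21)/15) = -51481/((704/15)*252) = -51481/59136/5 = -51481*5/59136 = -257405/59136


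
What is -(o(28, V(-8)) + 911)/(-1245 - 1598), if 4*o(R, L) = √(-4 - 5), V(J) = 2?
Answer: 911/2843 + 3*I/11372 ≈ 0.32044 + 0.00026381*I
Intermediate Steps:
o(R, L) = 3*I/4 (o(R, L) = √(-4 - 5)/4 = √(-9)/4 = (3*I)/4 = 3*I/4)
-(o(28, V(-8)) + 911)/(-1245 - 1598) = -(3*I/4 + 911)/(-1245 - 1598) = -(911 + 3*I/4)/(-2843) = -(911 + 3*I/4)*(-1)/2843 = -(-911/2843 - 3*I/11372) = 911/2843 + 3*I/11372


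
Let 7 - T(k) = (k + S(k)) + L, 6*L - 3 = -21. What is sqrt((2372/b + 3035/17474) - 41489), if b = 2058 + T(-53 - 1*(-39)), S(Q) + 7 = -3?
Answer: I*sqrt(3465032566168391282)/9138902 ≈ 203.69*I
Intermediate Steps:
L = -3 (L = 1/2 + (1/6)*(-21) = 1/2 - 7/2 = -3)
S(Q) = -10 (S(Q) = -7 - 3 = -10)
T(k) = 20 - k (T(k) = 7 - ((k - 10) - 3) = 7 - ((-10 + k) - 3) = 7 - (-13 + k) = 7 + (13 - k) = 20 - k)
b = 2092 (b = 2058 + (20 - (-53 - 1*(-39))) = 2058 + (20 - (-53 + 39)) = 2058 + (20 - 1*(-14)) = 2058 + (20 + 14) = 2058 + 34 = 2092)
sqrt((2372/b + 3035/17474) - 41489) = sqrt((2372/2092 + 3035/17474) - 41489) = sqrt((2372*(1/2092) + 3035*(1/17474)) - 41489) = sqrt((593/523 + 3035/17474) - 41489) = sqrt(11949387/9138902 - 41489) = sqrt(-379151955691/9138902) = I*sqrt(3465032566168391282)/9138902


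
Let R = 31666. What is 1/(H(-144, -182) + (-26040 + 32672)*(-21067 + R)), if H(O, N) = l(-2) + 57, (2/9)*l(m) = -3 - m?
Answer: 2/140585241 ≈ 1.4226e-8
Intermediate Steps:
l(m) = -27/2 - 9*m/2 (l(m) = 9*(-3 - m)/2 = -27/2 - 9*m/2)
H(O, N) = 105/2 (H(O, N) = (-27/2 - 9/2*(-2)) + 57 = (-27/2 + 9) + 57 = -9/2 + 57 = 105/2)
1/(H(-144, -182) + (-26040 + 32672)*(-21067 + R)) = 1/(105/2 + (-26040 + 32672)*(-21067 + 31666)) = 1/(105/2 + 6632*10599) = 1/(105/2 + 70292568) = 1/(140585241/2) = 2/140585241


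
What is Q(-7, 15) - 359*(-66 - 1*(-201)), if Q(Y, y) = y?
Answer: -48450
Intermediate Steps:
Q(-7, 15) - 359*(-66 - 1*(-201)) = 15 - 359*(-66 - 1*(-201)) = 15 - 359*(-66 + 201) = 15 - 359*135 = 15 - 48465 = -48450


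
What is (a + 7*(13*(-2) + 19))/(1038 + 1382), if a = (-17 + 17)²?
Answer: -49/2420 ≈ -0.020248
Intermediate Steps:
a = 0 (a = 0² = 0)
(a + 7*(13*(-2) + 19))/(1038 + 1382) = (0 + 7*(13*(-2) + 19))/(1038 + 1382) = (0 + 7*(-26 + 19))/2420 = (0 + 7*(-7))*(1/2420) = (0 - 49)*(1/2420) = -49*1/2420 = -49/2420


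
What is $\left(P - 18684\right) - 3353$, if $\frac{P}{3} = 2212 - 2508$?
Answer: $-22925$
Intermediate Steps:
$P = -888$ ($P = 3 \left(2212 - 2508\right) = 3 \left(-296\right) = -888$)
$\left(P - 18684\right) - 3353 = \left(-888 - 18684\right) - 3353 = -19572 - 3353 = -22925$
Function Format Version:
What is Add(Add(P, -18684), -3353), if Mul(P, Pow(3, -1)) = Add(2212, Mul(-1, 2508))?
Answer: -22925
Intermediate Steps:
P = -888 (P = Mul(3, Add(2212, Mul(-1, 2508))) = Mul(3, Add(2212, -2508)) = Mul(3, -296) = -888)
Add(Add(P, -18684), -3353) = Add(Add(-888, -18684), -3353) = Add(-19572, -3353) = -22925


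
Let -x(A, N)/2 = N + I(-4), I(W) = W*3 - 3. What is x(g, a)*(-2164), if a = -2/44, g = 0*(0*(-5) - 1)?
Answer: -716284/11 ≈ -65117.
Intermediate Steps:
g = 0 (g = 0*(0 - 1) = 0*(-1) = 0)
I(W) = -3 + 3*W (I(W) = 3*W - 3 = -3 + 3*W)
a = -1/22 (a = -2*1/44 = -1/22 ≈ -0.045455)
x(A, N) = 30 - 2*N (x(A, N) = -2*(N + (-3 + 3*(-4))) = -2*(N + (-3 - 12)) = -2*(N - 15) = -2*(-15 + N) = 30 - 2*N)
x(g, a)*(-2164) = (30 - 2*(-1/22))*(-2164) = (30 + 1/11)*(-2164) = (331/11)*(-2164) = -716284/11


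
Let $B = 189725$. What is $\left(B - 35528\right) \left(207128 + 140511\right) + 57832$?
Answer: $53604948715$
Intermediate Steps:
$\left(B - 35528\right) \left(207128 + 140511\right) + 57832 = \left(189725 - 35528\right) \left(207128 + 140511\right) + 57832 = 154197 \cdot 347639 + 57832 = 53604890883 + 57832 = 53604948715$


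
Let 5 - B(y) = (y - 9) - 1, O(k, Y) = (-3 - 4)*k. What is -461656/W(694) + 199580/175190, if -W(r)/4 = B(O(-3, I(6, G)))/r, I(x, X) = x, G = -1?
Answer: -701612379628/52557 ≈ -1.3350e+7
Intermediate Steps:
O(k, Y) = -7*k
B(y) = 15 - y (B(y) = 5 - ((y - 9) - 1) = 5 - ((-9 + y) - 1) = 5 - (-10 + y) = 5 + (10 - y) = 15 - y)
W(r) = 24/r (W(r) = -4*(15 - (-7)*(-3))/r = -4*(15 - 1*21)/r = -4*(15 - 21)/r = -(-24)/r = 24/r)
-461656/W(694) + 199580/175190 = -461656/(24/694) + 199580/175190 = -461656/(24*(1/694)) + 199580*(1/175190) = -461656/12/347 + 19958/17519 = -461656*347/12 + 19958/17519 = -40048658/3 + 19958/17519 = -701612379628/52557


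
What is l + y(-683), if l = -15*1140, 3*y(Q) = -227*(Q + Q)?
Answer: 258782/3 ≈ 86261.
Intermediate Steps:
y(Q) = -454*Q/3 (y(Q) = (-227*(Q + Q))/3 = (-454*Q)/3 = -454*Q/3)
l = -17100
l + y(-683) = -17100 - 454/3*(-683) = -17100 + 310082/3 = 258782/3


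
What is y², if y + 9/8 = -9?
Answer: 6561/64 ≈ 102.52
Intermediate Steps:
y = -81/8 (y = -9/8 - 9 = -81/8 ≈ -10.125)
y² = (-81/8)² = 6561/64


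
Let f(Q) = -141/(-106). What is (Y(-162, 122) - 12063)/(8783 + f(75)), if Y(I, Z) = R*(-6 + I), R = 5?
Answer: -124338/84649 ≈ -1.4689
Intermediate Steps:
f(Q) = 141/106 (f(Q) = -141*(-1/106) = 141/106)
Y(I, Z) = -30 + 5*I (Y(I, Z) = 5*(-6 + I) = -30 + 5*I)
(Y(-162, 122) - 12063)/(8783 + f(75)) = ((-30 + 5*(-162)) - 12063)/(8783 + 141/106) = ((-30 - 810) - 12063)/(931139/106) = (-840 - 12063)*(106/931139) = -12903*106/931139 = -124338/84649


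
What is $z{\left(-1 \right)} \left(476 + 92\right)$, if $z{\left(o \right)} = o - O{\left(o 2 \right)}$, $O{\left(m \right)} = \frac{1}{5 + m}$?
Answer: $- \frac{2272}{3} \approx -757.33$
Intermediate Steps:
$z{\left(o \right)} = o - \frac{1}{5 + 2 o}$ ($z{\left(o \right)} = o - \frac{1}{5 + o 2} = o - \frac{1}{5 + 2 o}$)
$z{\left(-1 \right)} \left(476 + 92\right) = \left(-1 - \frac{1}{5 + 2 \left(-1\right)}\right) \left(476 + 92\right) = \left(-1 - \frac{1}{5 - 2}\right) 568 = \left(-1 - \frac{1}{3}\right) 568 = \left(- \frac{4}{3}\right) 568 = - \frac{2272}{3}$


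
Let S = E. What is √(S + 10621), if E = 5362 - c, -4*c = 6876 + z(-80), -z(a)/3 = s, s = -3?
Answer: √70817/2 ≈ 133.06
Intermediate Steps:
z(a) = 9 (z(a) = -3*(-3) = 9)
c = -6885/4 (c = -(6876 + 9)/4 = -¼*6885 = -6885/4 ≈ -1721.3)
E = 28333/4 (E = 5362 - 1*(-6885/4) = 5362 + 6885/4 = 28333/4 ≈ 7083.3)
S = 28333/4 ≈ 7083.3
√(S + 10621) = √(28333/4 + 10621) = √(70817/4) = √70817/2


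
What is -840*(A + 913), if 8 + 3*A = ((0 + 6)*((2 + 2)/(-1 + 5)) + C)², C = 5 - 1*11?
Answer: -764680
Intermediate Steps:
C = -6 (C = 5 - 11 = -6)
A = -8/3 (A = -8/3 + ((0 + 6)*((2 + 2)/(-1 + 5)) - 6)²/3 = -8/3 + (6*(4/4) - 6)²/3 = -8/3 + (6*(4*(¼)) - 6)²/3 = -8/3 + (6*1 - 6)²/3 = -8/3 + (6 - 6)²/3 = -8/3 + (⅓)*0² = -8/3 + (⅓)*0 = -8/3 + 0 = -8/3 ≈ -2.6667)
-840*(A + 913) = -840*(-8/3 + 913) = -840*2731/3 = -764680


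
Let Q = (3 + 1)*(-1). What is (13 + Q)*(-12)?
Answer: -108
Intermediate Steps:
Q = -4 (Q = 4*(-1) = -4)
(13 + Q)*(-12) = (13 - 4)*(-12) = 9*(-12) = -108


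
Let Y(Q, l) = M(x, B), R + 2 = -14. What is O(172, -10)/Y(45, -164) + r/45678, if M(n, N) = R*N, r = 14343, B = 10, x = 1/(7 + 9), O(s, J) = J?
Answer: 45861/121808 ≈ 0.37650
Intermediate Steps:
R = -16 (R = -2 - 14 = -16)
x = 1/16 ≈ 0.062500
M(n, N) = -16*N
Y(Q, l) = -160 (Y(Q, l) = -16*10 = -160)
O(172, -10)/Y(45, -164) + r/45678 = -10/(-160) + 14343/45678 = -10*(-1/160) + 14343*(1/45678) = 1/16 + 4781/15226 = 45861/121808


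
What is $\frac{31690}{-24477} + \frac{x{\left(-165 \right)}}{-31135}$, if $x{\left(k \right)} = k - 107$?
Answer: $- \frac{980010406}{762091395} \approx -1.2859$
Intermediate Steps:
$x{\left(k \right)} = -107 + k$
$\frac{31690}{-24477} + \frac{x{\left(-165 \right)}}{-31135} = \frac{31690}{-24477} + \frac{-107 - 165}{-31135} = 31690 \left(- \frac{1}{24477}\right) - - \frac{272}{31135} = - \frac{31690}{24477} + \frac{272}{31135} = - \frac{980010406}{762091395}$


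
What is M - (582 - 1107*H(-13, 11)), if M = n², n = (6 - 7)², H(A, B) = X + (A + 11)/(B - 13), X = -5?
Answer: -5009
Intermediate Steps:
H(A, B) = -5 + (11 + A)/(-13 + B) (H(A, B) = -5 + (A + 11)/(B - 13) = -5 + (11 + A)/(-13 + B))
n = 1 (n = (-1)² = 1)
M = 1 (M = 1² = 1)
M - (582 - 1107*H(-13, 11)) = 1 - (582 - 1107*(76 - 13 - 5*11)/(-13 + 11)) = 1 - (582 - 1107*(76 - 13 - 55)/(-2)) = 1 - (582 - (-1107)*8/2) = 1 - (582 - 1107*(-4)) = 1 - (582 + 4428) = 1 - 1*5010 = 1 - 5010 = -5009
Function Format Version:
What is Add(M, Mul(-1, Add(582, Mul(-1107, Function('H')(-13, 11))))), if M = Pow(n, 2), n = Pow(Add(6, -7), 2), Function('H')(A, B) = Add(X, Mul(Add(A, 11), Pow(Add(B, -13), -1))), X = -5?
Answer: -5009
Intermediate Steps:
Function('H')(A, B) = Add(-5, Mul(Pow(Add(-13, B), -1), Add(11, A))) (Function('H')(A, B) = Add(-5, Mul(Add(A, 11), Pow(Add(B, -13), -1))) = Add(-5, Mul(Add(11, A), Pow(Add(-13, B), -1))) = Add(-5, Mul(Pow(Add(-13, B), -1), Add(11, A))))
n = 1 (n = Pow(-1, 2) = 1)
M = 1 (M = Pow(1, 2) = 1)
Add(M, Mul(-1, Add(582, Mul(-1107, Function('H')(-13, 11))))) = Add(1, Mul(-1, Add(582, Mul(-1107, Mul(Pow(Add(-13, 11), -1), Add(76, -13, Mul(-5, 11))))))) = Add(1, Mul(-1, Add(582, Mul(-1107, Mul(Pow(-2, -1), Add(76, -13, -55)))))) = Add(1, Mul(-1, Add(582, Mul(-1107, Mul(Rational(-1, 2), 8))))) = Add(1, Mul(-1, Add(582, Mul(-1107, -4)))) = Add(1, Mul(-1, Add(582, 4428))) = Add(1, Mul(-1, 5010)) = Add(1, -5010) = -5009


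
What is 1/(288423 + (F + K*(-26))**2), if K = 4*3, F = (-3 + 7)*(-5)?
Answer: 1/398647 ≈ 2.5085e-6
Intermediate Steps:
F = -20 (F = 4*(-5) = -20)
K = 12
1/(288423 + (F + K*(-26))**2) = 1/(288423 + (-20 + 12*(-26))**2) = 1/(288423 + (-20 - 312)**2) = 1/(288423 + (-332)**2) = 1/(288423 + 110224) = 1/398647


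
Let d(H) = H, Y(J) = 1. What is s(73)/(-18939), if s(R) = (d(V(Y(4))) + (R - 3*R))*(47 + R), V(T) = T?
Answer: 5800/6313 ≈ 0.91874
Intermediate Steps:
s(R) = (1 - 2*R)*(47 + R) (s(R) = (1 + (R - 3*R))*(47 + R) = (1 - 2*R)*(47 + R))
s(73)/(-18939) = (47 - 93*73 - 2*73²)/(-18939) = (47 - 6789 - 2*5329)*(-1/18939) = (47 - 6789 - 10658)*(-1/18939) = -17400*(-1/18939) = 5800/6313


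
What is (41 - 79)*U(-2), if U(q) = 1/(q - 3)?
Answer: 38/5 ≈ 7.6000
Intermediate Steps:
U(q) = 1/(-3 + q)
(41 - 79)*U(-2) = (41 - 79)/(-3 - 2) = -38/(-5) = -38*(-1/5) = 38/5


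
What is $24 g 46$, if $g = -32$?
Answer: $-35328$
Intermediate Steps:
$24 g 46 = 24 \left(-32\right) 46 = \left(-768\right) 46 = -35328$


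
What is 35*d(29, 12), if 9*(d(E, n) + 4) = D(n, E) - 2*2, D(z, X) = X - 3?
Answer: -490/9 ≈ -54.444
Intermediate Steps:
D(z, X) = -3 + X
d(E, n) = -43/9 + E/9 (d(E, n) = -4 + ((-3 + E) - 2*2)/9 = -4 + ((-3 + E) - 4)/9 = -4 + (-7 + E)/9 = -4 + (-7/9 + E/9) = -43/9 + E/9)
35*d(29, 12) = 35*(-43/9 + (⅑)*29) = 35*(-43/9 + 29/9) = 35*(-14/9) = -490/9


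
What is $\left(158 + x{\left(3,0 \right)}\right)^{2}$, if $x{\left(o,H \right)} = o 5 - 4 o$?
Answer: $25921$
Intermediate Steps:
$x{\left(o,H \right)} = o$ ($x{\left(o,H \right)} = 5 o - 4 o = o$)
$\left(158 + x{\left(3,0 \right)}\right)^{2} = \left(158 + 3\right)^{2} = 161^{2} = 25921$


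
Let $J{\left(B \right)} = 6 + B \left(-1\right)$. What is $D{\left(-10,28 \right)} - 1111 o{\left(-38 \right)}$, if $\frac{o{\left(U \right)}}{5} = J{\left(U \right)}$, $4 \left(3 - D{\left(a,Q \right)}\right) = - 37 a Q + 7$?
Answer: $- \frac{988035}{4} \approx -2.4701 \cdot 10^{5}$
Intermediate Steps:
$D{\left(a,Q \right)} = \frac{5}{4} + \frac{37 Q a}{4}$ ($D{\left(a,Q \right)} = 3 - \frac{- 37 a Q + 7}{4} = 3 - \frac{- 37 Q a + 7}{4} = 3 - \frac{7 - 37 Q a}{4} = 3 + \left(- \frac{7}{4} + \frac{37 Q a}{4}\right) = \frac{5}{4} + \frac{37 Q a}{4}$)
$J{\left(B \right)} = 6 - B$
$o{\left(U \right)} = 30 - 5 U$ ($o{\left(U \right)} = 5 \left(6 - U\right) = 30 - 5 U$)
$D{\left(-10,28 \right)} - 1111 o{\left(-38 \right)} = \left(\frac{5}{4} + \frac{37}{4} \cdot 28 \left(-10\right)\right) - 1111 \left(30 - -190\right) = \left(\frac{5}{4} - 2590\right) - 1111 \left(30 + 190\right) = - \frac{10355}{4} - 244420 = - \frac{988035}{4}$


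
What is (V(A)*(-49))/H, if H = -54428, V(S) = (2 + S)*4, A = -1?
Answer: 49/13607 ≈ 0.0036011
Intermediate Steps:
V(S) = 8 + 4*S
(V(A)*(-49))/H = ((8 + 4*(-1))*(-49))/(-54428) = ((8 - 4)*(-49))*(-1/54428) = (4*(-49))*(-1/54428) = -196*(-1/54428) = 49/13607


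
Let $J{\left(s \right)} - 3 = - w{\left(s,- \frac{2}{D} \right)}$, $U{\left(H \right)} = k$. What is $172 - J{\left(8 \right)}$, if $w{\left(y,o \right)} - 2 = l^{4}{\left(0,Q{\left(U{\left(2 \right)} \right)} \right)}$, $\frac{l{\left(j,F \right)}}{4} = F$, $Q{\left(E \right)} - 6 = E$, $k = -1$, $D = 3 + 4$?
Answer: $160171$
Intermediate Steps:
$D = 7$
$U{\left(H \right)} = -1$
$Q{\left(E \right)} = 6 + E$
$l{\left(j,F \right)} = 4 F$
$w{\left(y,o \right)} = 160002$ ($w{\left(y,o \right)} = 2 + \left(4 \left(6 - 1\right)\right)^{4} = 2 + \left(4 \cdot 5\right)^{4} = 2 + 20^{4} = 2 + 160000 = 160002$)
$J{\left(s \right)} = -159999$ ($J{\left(s \right)} = 3 - 160002 = -159999$)
$172 - J{\left(8 \right)} = 172 - -159999 = 172 + 159999 = 160171$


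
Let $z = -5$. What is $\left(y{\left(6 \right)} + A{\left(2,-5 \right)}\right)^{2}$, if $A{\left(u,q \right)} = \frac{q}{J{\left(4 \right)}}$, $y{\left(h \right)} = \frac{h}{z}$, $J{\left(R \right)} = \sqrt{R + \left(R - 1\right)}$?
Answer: $\frac{877}{175} + \frac{12 \sqrt{7}}{7} \approx 9.547$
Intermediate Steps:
$J{\left(R \right)} = \sqrt{-1 + 2 R}$ ($J{\left(R \right)} = \sqrt{R + \left(-1 + R\right)} = \sqrt{-1 + 2 R}$)
$y{\left(h \right)} = - \frac{h}{5}$ ($y{\left(h \right)} = \frac{h}{-5} = h \left(- \frac{1}{5}\right) = - \frac{h}{5}$)
$A{\left(u,q \right)} = \frac{q \sqrt{7}}{7}$ ($A{\left(u,q \right)} = \frac{q}{\sqrt{-1 + 2 \cdot 4}} = \frac{q}{\sqrt{-1 + 8}} = \frac{q}{\sqrt{7}} = q \frac{\sqrt{7}}{7} = \frac{q \sqrt{7}}{7}$)
$\left(y{\left(6 \right)} + A{\left(2,-5 \right)}\right)^{2} = \left(\left(- \frac{1}{5}\right) 6 + \frac{1}{7} \left(-5\right) \sqrt{7}\right)^{2} = \left(- \frac{6}{5} - \frac{5 \sqrt{7}}{7}\right)^{2}$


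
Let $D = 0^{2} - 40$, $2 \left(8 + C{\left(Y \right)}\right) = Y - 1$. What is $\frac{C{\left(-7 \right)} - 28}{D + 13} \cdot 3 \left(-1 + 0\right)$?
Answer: $- \frac{40}{9} \approx -4.4444$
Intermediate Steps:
$C{\left(Y \right)} = - \frac{17}{2} + \frac{Y}{2}$ ($C{\left(Y \right)} = -8 + \frac{Y - 1}{2} = -8 + \frac{-1 + Y}{2} = -8 + \left(- \frac{1}{2} + \frac{Y}{2}\right) = - \frac{17}{2} + \frac{Y}{2}$)
$D = -40$ ($D = 0 - 40 = -40$)
$\frac{C{\left(-7 \right)} - 28}{D + 13} \cdot 3 \left(-1 + 0\right) = \frac{\left(- \frac{17}{2} + \frac{1}{2} \left(-7\right)\right) - 28}{-40 + 13} \cdot 3 \left(-1 + 0\right) = \frac{\left(- \frac{17}{2} - \frac{7}{2}\right) - 28}{-27} \cdot 3 \left(-1\right) = \left(-12 - 28\right) \left(- \frac{1}{27}\right) \left(-3\right) = \left(-40\right) \left(- \frac{1}{27}\right) \left(-3\right) = \frac{40}{27} \left(-3\right) = - \frac{40}{9}$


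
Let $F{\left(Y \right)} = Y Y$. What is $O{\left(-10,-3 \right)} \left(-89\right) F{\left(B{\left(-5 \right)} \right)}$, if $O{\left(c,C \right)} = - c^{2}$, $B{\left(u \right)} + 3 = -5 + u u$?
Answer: $2572100$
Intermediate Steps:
$B{\left(u \right)} = -8 + u^{2}$ ($B{\left(u \right)} = -3 + \left(-5 + u u\right) = -3 + \left(-5 + u^{2}\right) = -8 + u^{2}$)
$F{\left(Y \right)} = Y^{2}$
$O{\left(-10,-3 \right)} \left(-89\right) F{\left(B{\left(-5 \right)} \right)} = - \left(-10\right)^{2} \left(-89\right) \left(-8 + \left(-5\right)^{2}\right)^{2} = \left(-1\right) 100 \left(-89\right) \left(-8 + 25\right)^{2} = \left(-100\right) \left(-89\right) 17^{2} = 8900 \cdot 289 = 2572100$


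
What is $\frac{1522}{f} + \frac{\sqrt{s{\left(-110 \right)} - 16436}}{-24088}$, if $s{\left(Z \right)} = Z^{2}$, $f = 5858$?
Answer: $\frac{761}{2929} - \frac{i \sqrt{271}}{6022} \approx 0.25982 - 0.0027337 i$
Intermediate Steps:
$\frac{1522}{f} + \frac{\sqrt{s{\left(-110 \right)} - 16436}}{-24088} = \frac{1522}{5858} + \frac{\sqrt{\left(-110\right)^{2} - 16436}}{-24088} = 1522 \cdot \frac{1}{5858} + \sqrt{12100 - 16436} \left(- \frac{1}{24088}\right) = \frac{761}{2929} + \sqrt{-4336} \left(- \frac{1}{24088}\right) = \frac{761}{2929} + 4 i \sqrt{271} \left(- \frac{1}{24088}\right) = \frac{761}{2929} - \frac{i \sqrt{271}}{6022}$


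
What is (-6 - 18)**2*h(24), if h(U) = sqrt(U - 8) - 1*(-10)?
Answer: 8064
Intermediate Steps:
h(U) = 10 + sqrt(-8 + U) (h(U) = sqrt(-8 + U) + 10 = 10 + sqrt(-8 + U))
(-6 - 18)**2*h(24) = (-6 - 18)**2*(10 + sqrt(-8 + 24)) = (-24)**2*(10 + sqrt(16)) = 576*(10 + 4) = 576*14 = 8064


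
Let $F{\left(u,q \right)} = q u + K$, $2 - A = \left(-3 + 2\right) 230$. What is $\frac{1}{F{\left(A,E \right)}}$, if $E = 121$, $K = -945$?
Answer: $\frac{1}{27127} \approx 3.6864 \cdot 10^{-5}$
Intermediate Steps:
$A = 232$ ($A = 2 - \left(-3 + 2\right) 230 = 2 - \left(-1\right) 230 = 2 - -230 = 2 + 230 = 232$)
$F{\left(u,q \right)} = -945 + q u$ ($F{\left(u,q \right)} = q u - 945 = -945 + q u$)
$\frac{1}{F{\left(A,E \right)}} = \frac{1}{-945 + 121 \cdot 232} = \frac{1}{-945 + 28072} = \frac{1}{27127}$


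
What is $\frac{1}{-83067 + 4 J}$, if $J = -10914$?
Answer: $- \frac{1}{126723} \approx -7.8912 \cdot 10^{-6}$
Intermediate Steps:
$\frac{1}{-83067 + 4 J} = \frac{1}{-83067 + 4 \left(-10914\right)} = \frac{1}{-83067 - 43656} = \frac{1}{-126723} = - \frac{1}{126723}$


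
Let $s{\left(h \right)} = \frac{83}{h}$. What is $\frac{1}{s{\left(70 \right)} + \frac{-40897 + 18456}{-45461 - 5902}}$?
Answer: $\frac{3595410}{5833999} \approx 0.61629$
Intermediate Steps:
$\frac{1}{s{\left(70 \right)} + \frac{-40897 + 18456}{-45461 - 5902}} = \frac{1}{\frac{83}{70} + \frac{-40897 + 18456}{-45461 - 5902}} = \frac{1}{83 \cdot \frac{1}{70} - \frac{22441}{-51363}} = \frac{1}{\frac{83}{70} - - \frac{22441}{51363}} = \frac{1}{\frac{83}{70} + \frac{22441}{51363}} = \frac{1}{\frac{5833999}{3595410}} = \frac{3595410}{5833999}$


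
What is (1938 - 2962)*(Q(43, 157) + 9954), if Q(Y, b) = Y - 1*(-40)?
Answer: -10277888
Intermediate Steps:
Q(Y, b) = 40 + Y (Q(Y, b) = Y + 40 = 40 + Y)
(1938 - 2962)*(Q(43, 157) + 9954) = (1938 - 2962)*((40 + 43) + 9954) = -1024*(83 + 9954) = -1024*10037 = -10277888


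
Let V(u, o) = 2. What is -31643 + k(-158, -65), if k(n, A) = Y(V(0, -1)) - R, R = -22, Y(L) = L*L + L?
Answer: -31615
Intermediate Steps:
Y(L) = L + L**2 (Y(L) = L**2 + L = L + L**2)
k(n, A) = 28 (k(n, A) = 2*(1 + 2) - 1*(-22) = 2*3 + 22 = 6 + 22 = 28)
-31643 + k(-158, -65) = -31643 + 28 = -31615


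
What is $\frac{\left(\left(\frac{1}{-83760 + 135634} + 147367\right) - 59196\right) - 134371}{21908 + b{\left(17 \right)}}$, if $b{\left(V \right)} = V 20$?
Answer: $- \frac{2396578799}{1154092752} \approx -2.0766$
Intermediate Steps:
$b{\left(V \right)} = 20 V$
$\frac{\left(\left(\frac{1}{-83760 + 135634} + 147367\right) - 59196\right) - 134371}{21908 + b{\left(17 \right)}} = \frac{\left(\left(\frac{1}{-83760 + 135634} + 147367\right) - 59196\right) - 134371}{21908 + 20 \cdot 17} = \frac{\left(\left(\frac{1}{51874} + 147367\right) - 59196\right) - 134371}{21908 + 340} = \frac{\left(\left(\frac{1}{51874} + 147367\right) - 59196\right) - 134371}{22248} = \left(\left(\frac{7644515759}{51874} - 59196\right) - 134371\right) \frac{1}{22248} = \left(\frac{4573782455}{51874} - 134371\right) \frac{1}{22248} = \left(- \frac{2396578799}{51874}\right) \frac{1}{22248} = - \frac{2396578799}{1154092752}$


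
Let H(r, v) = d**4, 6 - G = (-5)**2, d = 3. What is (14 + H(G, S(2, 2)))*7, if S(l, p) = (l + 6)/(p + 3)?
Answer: 665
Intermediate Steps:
G = -19 (G = 6 - 1*(-5)**2 = 6 - 1*25 = 6 - 25 = -19)
S(l, p) = (6 + l)/(3 + p)
H(r, v) = 81 (H(r, v) = 3**4 = 81)
(14 + H(G, S(2, 2)))*7 = (14 + 81)*7 = 95*7 = 665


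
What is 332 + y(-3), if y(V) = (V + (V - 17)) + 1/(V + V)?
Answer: 1853/6 ≈ 308.83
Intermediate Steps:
y(V) = -17 + 1/(2*V) + 2*V (y(V) = (V + (-17 + V)) + 1/(2*V) = (-17 + 2*V) + 1/(2*V) = -17 + 1/(2*V) + 2*V)
332 + y(-3) = 332 + (-17 + (½)/(-3) + 2*(-3)) = 332 + (-17 + (½)*(-⅓) - 6) = 332 + (-17 - ⅙ - 6) = 332 - 139/6 = 1853/6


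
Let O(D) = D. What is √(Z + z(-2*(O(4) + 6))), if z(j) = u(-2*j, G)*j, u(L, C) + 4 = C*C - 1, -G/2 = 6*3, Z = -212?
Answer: 4*I*√1627 ≈ 161.34*I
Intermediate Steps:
G = -36 (G = -12*3 = -2*18 = -36)
u(L, C) = -5 + C² (u(L, C) = -4 + (C*C - 1) = -4 + (C² - 1) = -4 + (-1 + C²) = -5 + C²)
z(j) = 1291*j (z(j) = (-5 + (-36)²)*j = (-5 + 1296)*j = 1291*j)
√(Z + z(-2*(O(4) + 6))) = √(-212 + 1291*(-2*(4 + 6))) = √(-212 + 1291*(-2*10)) = √(-212 + 1291*(-20)) = √(-212 - 25820) = √(-26032) = 4*I*√1627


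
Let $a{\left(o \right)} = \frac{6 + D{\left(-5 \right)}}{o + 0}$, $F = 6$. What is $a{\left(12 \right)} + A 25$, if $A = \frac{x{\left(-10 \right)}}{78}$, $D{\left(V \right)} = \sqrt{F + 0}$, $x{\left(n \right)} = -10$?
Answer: $- \frac{211}{78} + \frac{\sqrt{6}}{12} \approx -2.501$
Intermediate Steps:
$D{\left(V \right)} = \sqrt{6}$ ($D{\left(V \right)} = \sqrt{6 + 0} = \sqrt{6}$)
$a{\left(o \right)} = \frac{6 + \sqrt{6}}{o}$ ($a{\left(o \right)} = \frac{6 + \sqrt{6}}{o + 0} = \frac{6 + \sqrt{6}}{o}$)
$A = - \frac{5}{39}$ ($A = - \frac{10}{78} = \left(-10\right) \frac{1}{78} = - \frac{5}{39} \approx -0.12821$)
$a{\left(12 \right)} + A 25 = \frac{6 + \sqrt{6}}{12} - \frac{125}{39} = \left(\frac{1}{2} + \frac{\sqrt{6}}{12}\right) - \frac{125}{39} = - \frac{211}{78} + \frac{\sqrt{6}}{12}$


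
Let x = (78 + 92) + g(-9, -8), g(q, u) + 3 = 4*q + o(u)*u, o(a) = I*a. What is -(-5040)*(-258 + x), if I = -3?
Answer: -1607760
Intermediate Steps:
o(a) = -3*a
g(q, u) = -3 - 3*u**2 + 4*q (g(q, u) = -3 + (4*q + (-3*u)*u) = -3 + (4*q - 3*u**2) = -3 + (-3*u**2 + 4*q) = -3 - 3*u**2 + 4*q)
x = -61 (x = (78 + 92) + (-3 - 3*(-8)**2 + 4*(-9)) = 170 + (-3 - 3*64 - 36) = 170 + (-3 - 192 - 36) = 170 - 231 = -61)
-(-5040)*(-258 + x) = -(-5040)*(-258 - 61) = -(-5040)*(-319) = -14*114840 = -1607760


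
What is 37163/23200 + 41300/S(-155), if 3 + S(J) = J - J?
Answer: -958048511/69600 ≈ -13765.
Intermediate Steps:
S(J) = -3 (S(J) = -3 + (J - J) = -3 + 0 = -3)
37163/23200 + 41300/S(-155) = 37163/23200 + 41300/(-3) = 37163*(1/23200) + 41300*(-⅓) = 37163/23200 - 41300/3 = -958048511/69600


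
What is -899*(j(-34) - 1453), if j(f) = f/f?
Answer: 1305348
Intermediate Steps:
j(f) = 1
-899*(j(-34) - 1453) = -899*(1 - 1453) = -899*(-1452) = 1305348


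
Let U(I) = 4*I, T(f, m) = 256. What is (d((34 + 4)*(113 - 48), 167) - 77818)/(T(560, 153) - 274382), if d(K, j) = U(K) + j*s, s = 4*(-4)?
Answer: 35305/137063 ≈ 0.25758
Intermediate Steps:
s = -16
d(K, j) = -16*j + 4*K (d(K, j) = 4*K + j*(-16) = 4*K - 16*j = -16*j + 4*K)
(d((34 + 4)*(113 - 48), 167) - 77818)/(T(560, 153) - 274382) = ((-16*167 + 4*((34 + 4)*(113 - 48))) - 77818)/(256 - 274382) = ((-2672 + 4*(38*65)) - 77818)/(-274126) = ((-2672 + 4*2470) - 77818)*(-1/274126) = ((-2672 + 9880) - 77818)*(-1/274126) = (7208 - 77818)*(-1/274126) = -70610*(-1/274126) = 35305/137063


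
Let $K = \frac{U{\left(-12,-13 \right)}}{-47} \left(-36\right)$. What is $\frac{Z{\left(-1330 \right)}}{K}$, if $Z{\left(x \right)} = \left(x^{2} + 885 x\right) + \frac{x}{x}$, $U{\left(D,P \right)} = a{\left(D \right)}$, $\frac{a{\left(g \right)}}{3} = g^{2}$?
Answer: $\frac{27816997}{15552} \approx 1788.6$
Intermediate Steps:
$a{\left(g \right)} = 3 g^{2}$
$U{\left(D,P \right)} = 3 D^{2}$
$Z{\left(x \right)} = 1 + x^{2} + 885 x$ ($Z{\left(x \right)} = \left(x^{2} + 885 x\right) + 1 = 1 + x^{2} + 885 x$)
$K = \frac{15552}{47}$ ($K = \frac{3 \left(-12\right)^{2}}{-47} \left(-36\right) = 3 \cdot 144 \left(- \frac{1}{47}\right) \left(-36\right) = 432 \left(- \frac{1}{47}\right) \left(-36\right) = \left(- \frac{432}{47}\right) \left(-36\right) = \frac{15552}{47} \approx 330.89$)
$\frac{Z{\left(-1330 \right)}}{K} = \frac{1 + \left(-1330\right)^{2} + 885 \left(-1330\right)}{\frac{15552}{47}} = \left(1 + 1768900 - 1177050\right) \frac{47}{15552} = 591851 \cdot \frac{47}{15552} = \frac{27816997}{15552}$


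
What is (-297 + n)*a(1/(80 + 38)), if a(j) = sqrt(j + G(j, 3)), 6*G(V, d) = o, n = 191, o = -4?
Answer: -53*I*sqrt(82482)/177 ≈ -85.997*I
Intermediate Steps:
G(V, d) = -2/3 (G(V, d) = (1/6)*(-4) = -2/3)
a(j) = sqrt(-2/3 + j) (a(j) = sqrt(j - 2/3) = sqrt(-2/3 + j))
(-297 + n)*a(1/(80 + 38)) = (-297 + 191)*(sqrt(-6 + 9/(80 + 38))/3) = -106*sqrt(-6 + 9/118)/3 = -106*sqrt(-699/118)/3 = -106*I*sqrt(82482)/118/3 = -53*I*sqrt(82482)/177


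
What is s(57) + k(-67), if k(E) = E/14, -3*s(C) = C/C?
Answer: -215/42 ≈ -5.1190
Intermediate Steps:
s(C) = -⅓ (s(C) = -C/(3*C) = -⅓*1 = -⅓)
k(E) = E/14 (k(E) = E*(1/14) = E/14)
s(57) + k(-67) = -⅓ + (1/14)*(-67) = -⅓ - 67/14 = -215/42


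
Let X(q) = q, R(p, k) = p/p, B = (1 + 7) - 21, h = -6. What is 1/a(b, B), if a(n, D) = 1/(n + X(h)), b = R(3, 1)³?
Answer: -5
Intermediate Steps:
B = -13 (B = 8 - 21 = -13)
R(p, k) = 1
b = 1 (b = 1³ = 1)
a(n, D) = 1/(-6 + n) (a(n, D) = 1/(n - 6) = 1/(-6 + n))
1/a(b, B) = 1/(1/(-6 + 1)) = 1/(1/(-5)) = 1/(-⅕) = -5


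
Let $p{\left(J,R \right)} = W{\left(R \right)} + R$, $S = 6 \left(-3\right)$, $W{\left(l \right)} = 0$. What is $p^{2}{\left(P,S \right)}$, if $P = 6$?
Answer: $324$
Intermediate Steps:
$S = -18$
$p{\left(J,R \right)} = R$ ($p{\left(J,R \right)} = 0 + R = R$)
$p^{2}{\left(P,S \right)} = \left(-18\right)^{2} = 324$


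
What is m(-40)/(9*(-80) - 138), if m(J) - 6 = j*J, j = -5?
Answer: -103/429 ≈ -0.24009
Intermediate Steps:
m(J) = 6 - 5*J
m(-40)/(9*(-80) - 138) = (6 - 5*(-40))/(9*(-80) - 138) = (6 + 200)/(-720 - 138) = 206/(-858) = 206*(-1/858) = -103/429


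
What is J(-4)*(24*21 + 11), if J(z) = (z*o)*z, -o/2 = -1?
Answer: 16480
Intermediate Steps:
o = 2 (o = -2*(-1) = 2)
J(z) = 2*z² (J(z) = (z*2)*z = (2*z)*z = 2*z²)
J(-4)*(24*21 + 11) = (2*(-4)²)*(24*21 + 11) = (2*16)*(504 + 11) = 32*515 = 16480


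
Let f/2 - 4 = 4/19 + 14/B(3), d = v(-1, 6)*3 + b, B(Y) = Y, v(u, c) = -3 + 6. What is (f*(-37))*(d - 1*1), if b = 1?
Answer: -112332/19 ≈ -5912.2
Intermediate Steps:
v(u, c) = 3
d = 10 (d = 3*3 + 1 = 9 + 1 = 10)
f = 1012/57 (f = 8 + 2*(4/19 + 14/3) = 8 + 2*(278/57) = 8 + 556/57 = 1012/57 ≈ 17.754)
(f*(-37))*(d - 1*1) = ((1012/57)*(-37))*(10 - 1*1) = -37444*(10 - 1)/57 = -37444/57*9 = -112332/19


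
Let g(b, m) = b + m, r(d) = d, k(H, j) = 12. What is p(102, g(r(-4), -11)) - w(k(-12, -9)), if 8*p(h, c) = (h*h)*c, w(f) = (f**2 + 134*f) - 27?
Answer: -42465/2 ≈ -21233.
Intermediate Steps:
w(f) = -27 + f**2 + 134*f
p(h, c) = c*h**2/8 (p(h, c) = ((h*h)*c)/8 = (h**2*c)/8 = (c*h**2)/8 = c*h**2/8)
p(102, g(r(-4), -11)) - w(k(-12, -9)) = (1/8)*(-4 - 11)*102**2 - (-27 + 12**2 + 134*12) = (1/8)*(-15)*10404 - (-27 + 144 + 1608) = -39015/2 - 1*1725 = -39015/2 - 1725 = -42465/2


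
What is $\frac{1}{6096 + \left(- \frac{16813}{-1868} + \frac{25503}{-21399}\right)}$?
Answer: $\frac{13324444}{81329857885} \approx 0.00016383$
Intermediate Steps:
$\frac{1}{6096 + \left(- \frac{16813}{-1868} + \frac{25503}{-21399}\right)} = \frac{1}{6096 + \left(\left(-16813\right) \left(- \frac{1}{1868}\right) + 25503 \left(- \frac{1}{21399}\right)\right)} = \frac{1}{6096 + \left(\frac{16813}{1868} - \frac{8501}{7133}\right)} = \frac{1}{6096 + \frac{104047261}{13324444}} = \frac{1}{\frac{81329857885}{13324444}} = \frac{13324444}{81329857885}$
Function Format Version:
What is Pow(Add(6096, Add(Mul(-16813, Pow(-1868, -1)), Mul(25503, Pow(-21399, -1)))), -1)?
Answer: Rational(13324444, 81329857885) ≈ 0.00016383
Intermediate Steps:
Pow(Add(6096, Add(Mul(-16813, Pow(-1868, -1)), Mul(25503, Pow(-21399, -1)))), -1) = Pow(Add(6096, Add(Mul(-16813, Rational(-1, 1868)), Mul(25503, Rational(-1, 21399)))), -1) = Pow(Add(6096, Add(Rational(16813, 1868), Rational(-8501, 7133))), -1) = Pow(Add(6096, Rational(104047261, 13324444)), -1) = Pow(Rational(81329857885, 13324444), -1) = Rational(13324444, 81329857885)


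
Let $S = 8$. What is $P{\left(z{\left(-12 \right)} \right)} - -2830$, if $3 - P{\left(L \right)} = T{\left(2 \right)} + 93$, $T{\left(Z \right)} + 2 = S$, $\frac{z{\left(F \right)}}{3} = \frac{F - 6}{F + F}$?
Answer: $2734$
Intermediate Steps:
$z{\left(F \right)} = \frac{3 \left(-6 + F\right)}{2 F}$ ($z{\left(F \right)} = 3 \frac{F - 6}{F + F} = 3 \frac{-6 + F}{2 F} = \frac{3 \left(-6 + F\right)}{2 F}$)
$T{\left(Z \right)} = 6$ ($T{\left(Z \right)} = -2 + 8 = 6$)
$P{\left(L \right)} = -96$ ($P{\left(L \right)} = 3 - \left(6 + 93\right) = 3 - 99 = -96$)
$P{\left(z{\left(-12 \right)} \right)} - -2830 = -96 - -2830 = -96 + 2830 = 2734$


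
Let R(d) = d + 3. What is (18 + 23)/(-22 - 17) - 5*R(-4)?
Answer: 154/39 ≈ 3.9487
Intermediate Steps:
R(d) = 3 + d
(18 + 23)/(-22 - 17) - 5*R(-4) = (18 + 23)/(-22 - 17) - 5*(3 - 4) = 41/(-39) - 5*(-1) = 41*(-1/39) + 5 = -41/39 + 5 = 154/39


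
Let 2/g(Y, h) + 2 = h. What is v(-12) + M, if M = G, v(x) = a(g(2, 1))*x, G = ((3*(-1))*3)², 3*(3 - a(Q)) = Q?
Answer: 37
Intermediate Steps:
g(Y, h) = 2/(-2 + h)
a(Q) = 3 - Q/3
G = 81 (G = (-3*3)² = (-9)² = 81)
v(x) = 11*x/3 (v(x) = (3 - 2/(3*(-2 + 1)))*x = (3 - 2/(3*(-1)))*x = (3 - 2*(-1)/3)*x = (3 - ⅓*(-2))*x = (3 + ⅔)*x = 11*x/3)
M = 81
v(-12) + M = (11/3)*(-12) + 81 = -44 + 81 = 37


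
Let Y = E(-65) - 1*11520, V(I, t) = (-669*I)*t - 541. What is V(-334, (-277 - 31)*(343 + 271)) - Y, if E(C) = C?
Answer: -42256308908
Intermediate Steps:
V(I, t) = -541 - 669*I*t (V(I, t) = -669*I*t - 541 = -541 - 669*I*t)
Y = -11585 (Y = -65 - 1*11520 = -65 - 11520 = -11585)
V(-334, (-277 - 31)*(343 + 271)) - Y = (-541 - 669*(-334)*(-277 - 31)*(343 + 271)) - 1*(-11585) = (-541 - 669*(-334)*(-308*614)) + 11585 = (-541 - 669*(-334)*(-189112)) + 11585 = (-541 - 42256319952) + 11585 = -42256320493 + 11585 = -42256308908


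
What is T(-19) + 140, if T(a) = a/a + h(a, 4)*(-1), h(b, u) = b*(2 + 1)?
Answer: 198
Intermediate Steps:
h(b, u) = 3*b (h(b, u) = b*3 = 3*b)
T(a) = 1 - 3*a (T(a) = a/a + (3*a)*(-1) = 1 - 3*a)
T(-19) + 140 = (1 - 3*(-19)) + 140 = (1 + 57) + 140 = 58 + 140 = 198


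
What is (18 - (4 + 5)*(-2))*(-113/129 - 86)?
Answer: -134484/43 ≈ -3127.5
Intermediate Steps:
(18 - (4 + 5)*(-2))*(-113/129 - 86) = (18 - 9*(-2))*(-113*1/129 - 86) = (18 - 1*(-18))*(-113/129 - 86) = (18 + 18)*(-11207/129) = 36*(-11207/129) = -134484/43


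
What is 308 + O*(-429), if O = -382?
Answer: 164186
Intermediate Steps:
308 + O*(-429) = 308 - 382*(-429) = 308 + 163878 = 164186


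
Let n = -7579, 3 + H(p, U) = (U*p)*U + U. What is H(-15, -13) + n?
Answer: -10130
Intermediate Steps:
H(p, U) = -3 + U + p*U**2 (H(p, U) = -3 + ((U*p)*U + U) = -3 + (p*U**2 + U) = -3 + (U + p*U**2) = -3 + U + p*U**2)
H(-15, -13) + n = (-3 - 13 - 15*(-13)**2) - 7579 = (-3 - 13 - 15*169) - 7579 = (-3 - 13 - 2535) - 7579 = -2551 - 7579 = -10130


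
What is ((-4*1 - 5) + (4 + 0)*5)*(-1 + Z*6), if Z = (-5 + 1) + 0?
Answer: -275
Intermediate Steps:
Z = -4 (Z = -4 + 0 = -4)
((-4*1 - 5) + (4 + 0)*5)*(-1 + Z*6) = ((-4*1 - 5) + (4 + 0)*5)*(-1 - 4*6) = ((-4 - 5) + 4*5)*(-1 - 24) = (-9 + 20)*(-25) = 11*(-25) = -275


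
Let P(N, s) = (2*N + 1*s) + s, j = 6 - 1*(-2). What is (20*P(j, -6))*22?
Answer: 1760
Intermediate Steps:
j = 8 (j = 6 + 2 = 8)
P(N, s) = 2*N + 2*s (P(N, s) = (2*N + s) + s = (s + 2*N) + s = 2*N + 2*s)
(20*P(j, -6))*22 = (20*(2*8 + 2*(-6)))*22 = (20*(16 - 12))*22 = (20*4)*22 = 80*22 = 1760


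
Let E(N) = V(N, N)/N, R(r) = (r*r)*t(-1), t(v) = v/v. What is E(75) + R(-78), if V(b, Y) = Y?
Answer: 6085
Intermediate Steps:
t(v) = 1
R(r) = r² (R(r) = (r*r)*1 = r²*1 = r²)
E(N) = 1 (E(N) = N/N = 1)
E(75) + R(-78) = 1 + (-78)² = 1 + 6084 = 6085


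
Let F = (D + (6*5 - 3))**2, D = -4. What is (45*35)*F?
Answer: 833175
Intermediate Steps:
F = 529 (F = (-4 + (6*5 - 3))**2 = (-4 + (30 - 3))**2 = (-4 + 27)**2 = 23**2 = 529)
(45*35)*F = (45*35)*529 = 1575*529 = 833175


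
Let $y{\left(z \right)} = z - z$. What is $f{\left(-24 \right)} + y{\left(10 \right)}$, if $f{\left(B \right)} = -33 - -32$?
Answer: $-1$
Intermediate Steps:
$y{\left(z \right)} = 0$
$f{\left(B \right)} = -1$ ($f{\left(B \right)} = -33 + 32 = -1$)
$f{\left(-24 \right)} + y{\left(10 \right)} = -1 + 0 = -1$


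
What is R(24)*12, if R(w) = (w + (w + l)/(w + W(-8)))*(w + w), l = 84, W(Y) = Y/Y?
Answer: 407808/25 ≈ 16312.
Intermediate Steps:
W(Y) = 1
R(w) = 2*w*(w + (84 + w)/(1 + w)) (R(w) = (w + (w + 84)/(w + 1))*(w + w) = (w + (84 + w)/(1 + w))*(2*w) = 2*w*(w + (84 + w)/(1 + w)))
R(24)*12 = (2*24*(84 + 24² + 2*24)/(1 + 24))*12 = (2*24*(84 + 576 + 48)/25)*12 = (2*24*(1/25)*708)*12 = (33984/25)*12 = 407808/25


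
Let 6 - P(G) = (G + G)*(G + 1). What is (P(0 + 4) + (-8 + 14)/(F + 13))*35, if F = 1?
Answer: -1175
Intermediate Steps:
P(G) = 6 - 2*G*(1 + G) (P(G) = 6 - (G + G)*(G + 1) = 6 - 2*G*(1 + G))
(P(0 + 4) + (-8 + 14)/(F + 13))*35 = ((6 - 2*(0 + 4) - 2*(0 + 4)²) + (-8 + 14)/(1 + 13))*35 = ((6 - 2*4 - 2*4²) + 6/14)*35 = ((6 - 8 - 2*16) + 6*(1/14))*35 = ((6 - 8 - 32) + 3/7)*35 = (-34 + 3/7)*35 = -235/7*35 = -1175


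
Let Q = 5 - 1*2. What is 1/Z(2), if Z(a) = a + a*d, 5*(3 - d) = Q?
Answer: 5/34 ≈ 0.14706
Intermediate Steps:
Q = 3 (Q = 5 - 2 = 3)
d = 12/5 (d = 3 - ⅕*3 = 3 - ⅗ = 12/5 ≈ 2.4000)
Z(a) = 17*a/5 (Z(a) = a + a*(12/5) = a + 12*a/5 = 17*a/5)
1/Z(2) = 1/((17/5)*2) = 1/(34/5) = 5/34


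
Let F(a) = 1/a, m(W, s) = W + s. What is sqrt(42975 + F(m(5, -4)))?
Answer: 4*sqrt(2686) ≈ 207.31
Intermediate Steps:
sqrt(42975 + F(m(5, -4))) = sqrt(42975 + 1/(5 - 4)) = sqrt(42975 + 1/1) = sqrt(42975 + 1) = sqrt(42976) = 4*sqrt(2686)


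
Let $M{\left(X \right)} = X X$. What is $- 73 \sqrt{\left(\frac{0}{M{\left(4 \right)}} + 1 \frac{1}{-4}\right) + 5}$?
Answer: $- \frac{73 \sqrt{19}}{2} \approx -159.1$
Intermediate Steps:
$M{\left(X \right)} = X^{2}$
$- 73 \sqrt{\left(\frac{0}{M{\left(4 \right)}} + 1 \frac{1}{-4}\right) + 5} = - 73 \sqrt{\left(\frac{0}{4^{2}} + 1 \frac{1}{-4}\right) + 5} = - 73 \sqrt{\left(\frac{0}{16} + 1 \left(- \frac{1}{4}\right)\right) + 5} = - 73 \sqrt{\left(0 \cdot \frac{1}{16} - \frac{1}{4}\right) + 5} = - 73 \sqrt{\left(0 - \frac{1}{4}\right) + 5} = - 73 \sqrt{- \frac{1}{4} + 5} = - 73 \sqrt{\frac{19}{4}} = - 73 \frac{\sqrt{19}}{2} = - \frac{73 \sqrt{19}}{2}$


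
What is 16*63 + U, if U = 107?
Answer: 1115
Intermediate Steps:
16*63 + U = 16*63 + 107 = 1008 + 107 = 1115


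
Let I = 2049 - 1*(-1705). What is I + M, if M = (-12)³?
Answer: 2026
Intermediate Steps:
I = 3754 (I = 2049 + 1705 = 3754)
M = -1728
I + M = 3754 - 1728 = 2026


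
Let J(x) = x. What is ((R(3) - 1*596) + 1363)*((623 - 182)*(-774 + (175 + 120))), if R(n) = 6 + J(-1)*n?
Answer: -162654030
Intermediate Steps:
R(n) = 6 - n
((R(3) - 1*596) + 1363)*((623 - 182)*(-774 + (175 + 120))) = (((6 - 1*3) - 1*596) + 1363)*((623 - 182)*(-774 + (175 + 120))) = (((6 - 3) - 596) + 1363)*(441*(-774 + 295)) = ((3 - 596) + 1363)*(441*(-479)) = (-593 + 1363)*(-211239) = 770*(-211239) = -162654030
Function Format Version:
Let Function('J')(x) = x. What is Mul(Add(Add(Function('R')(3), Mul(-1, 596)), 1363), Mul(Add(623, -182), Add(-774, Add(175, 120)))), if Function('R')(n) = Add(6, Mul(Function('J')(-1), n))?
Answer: -162654030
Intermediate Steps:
Function('R')(n) = Add(6, Mul(-1, n))
Mul(Add(Add(Function('R')(3), Mul(-1, 596)), 1363), Mul(Add(623, -182), Add(-774, Add(175, 120)))) = Mul(Add(Add(Add(6, Mul(-1, 3)), Mul(-1, 596)), 1363), Mul(Add(623, -182), Add(-774, Add(175, 120)))) = Mul(Add(Add(Add(6, -3), -596), 1363), Mul(441, Add(-774, 295))) = Mul(Add(Add(3, -596), 1363), Mul(441, -479)) = Mul(Add(-593, 1363), -211239) = Mul(770, -211239) = -162654030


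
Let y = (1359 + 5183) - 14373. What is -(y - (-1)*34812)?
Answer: -26981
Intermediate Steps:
y = -7831 (y = 6542 - 14373 = -7831)
-(y - (-1)*34812) = -(-7831 - (-1)*34812) = -(-7831 - 1*(-34812)) = -(-7831 + 34812) = -1*26981 = -26981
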